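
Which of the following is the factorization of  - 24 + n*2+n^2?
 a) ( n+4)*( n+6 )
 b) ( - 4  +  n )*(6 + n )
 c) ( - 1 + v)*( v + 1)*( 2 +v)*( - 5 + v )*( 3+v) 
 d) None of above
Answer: b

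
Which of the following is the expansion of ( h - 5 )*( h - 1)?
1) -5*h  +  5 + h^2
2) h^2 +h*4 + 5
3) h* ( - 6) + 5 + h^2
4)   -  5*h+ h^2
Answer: 3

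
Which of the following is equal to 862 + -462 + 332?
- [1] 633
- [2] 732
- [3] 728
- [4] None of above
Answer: 2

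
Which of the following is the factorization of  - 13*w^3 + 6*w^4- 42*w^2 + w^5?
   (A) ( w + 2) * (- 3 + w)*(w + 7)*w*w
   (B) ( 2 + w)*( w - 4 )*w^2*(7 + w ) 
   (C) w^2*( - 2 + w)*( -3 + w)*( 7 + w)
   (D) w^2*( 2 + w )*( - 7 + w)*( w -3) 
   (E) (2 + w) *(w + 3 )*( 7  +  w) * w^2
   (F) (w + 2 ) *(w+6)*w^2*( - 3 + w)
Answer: A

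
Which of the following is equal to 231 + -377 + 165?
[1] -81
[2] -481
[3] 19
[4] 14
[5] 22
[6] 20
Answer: 3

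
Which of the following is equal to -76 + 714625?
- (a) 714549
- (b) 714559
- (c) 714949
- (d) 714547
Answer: a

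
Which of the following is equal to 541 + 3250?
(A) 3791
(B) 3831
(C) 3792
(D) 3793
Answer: A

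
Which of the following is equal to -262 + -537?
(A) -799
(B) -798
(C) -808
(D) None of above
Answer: A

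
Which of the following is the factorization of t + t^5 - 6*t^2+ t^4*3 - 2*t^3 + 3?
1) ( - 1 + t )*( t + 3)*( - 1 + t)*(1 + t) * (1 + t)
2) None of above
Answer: 1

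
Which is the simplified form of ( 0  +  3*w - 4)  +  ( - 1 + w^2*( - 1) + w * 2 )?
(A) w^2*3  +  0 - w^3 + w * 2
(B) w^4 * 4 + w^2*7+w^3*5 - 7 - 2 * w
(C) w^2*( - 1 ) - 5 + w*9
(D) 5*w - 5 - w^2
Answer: D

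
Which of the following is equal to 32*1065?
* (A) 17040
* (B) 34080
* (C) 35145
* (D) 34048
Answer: B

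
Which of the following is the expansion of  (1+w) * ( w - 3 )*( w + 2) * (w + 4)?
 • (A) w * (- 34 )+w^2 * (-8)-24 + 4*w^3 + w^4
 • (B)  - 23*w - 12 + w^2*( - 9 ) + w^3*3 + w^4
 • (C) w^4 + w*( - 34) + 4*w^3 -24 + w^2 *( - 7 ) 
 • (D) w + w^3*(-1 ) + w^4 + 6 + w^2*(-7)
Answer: C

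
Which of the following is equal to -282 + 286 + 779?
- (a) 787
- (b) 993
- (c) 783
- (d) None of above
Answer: c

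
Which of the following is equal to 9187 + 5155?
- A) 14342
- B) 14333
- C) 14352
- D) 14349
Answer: A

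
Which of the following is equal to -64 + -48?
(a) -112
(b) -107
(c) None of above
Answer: a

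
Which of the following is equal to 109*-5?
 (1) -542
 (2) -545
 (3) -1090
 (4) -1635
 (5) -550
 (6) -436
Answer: 2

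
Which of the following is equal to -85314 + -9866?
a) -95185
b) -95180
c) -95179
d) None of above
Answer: b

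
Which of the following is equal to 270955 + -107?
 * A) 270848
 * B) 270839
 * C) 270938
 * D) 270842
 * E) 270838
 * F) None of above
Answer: A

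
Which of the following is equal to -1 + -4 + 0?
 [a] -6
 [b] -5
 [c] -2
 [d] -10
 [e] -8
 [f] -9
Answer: b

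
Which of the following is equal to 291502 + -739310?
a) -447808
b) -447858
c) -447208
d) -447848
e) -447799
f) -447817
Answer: a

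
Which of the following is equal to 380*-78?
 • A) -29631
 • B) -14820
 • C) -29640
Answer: C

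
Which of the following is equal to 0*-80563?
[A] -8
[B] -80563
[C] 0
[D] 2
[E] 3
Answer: C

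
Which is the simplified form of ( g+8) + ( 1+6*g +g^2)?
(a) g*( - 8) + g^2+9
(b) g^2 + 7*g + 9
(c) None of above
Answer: b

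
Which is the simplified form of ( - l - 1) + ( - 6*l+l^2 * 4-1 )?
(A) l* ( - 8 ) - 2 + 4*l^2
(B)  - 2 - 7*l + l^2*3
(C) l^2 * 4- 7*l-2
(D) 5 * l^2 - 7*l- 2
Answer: C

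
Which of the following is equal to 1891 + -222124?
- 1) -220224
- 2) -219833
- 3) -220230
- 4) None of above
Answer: 4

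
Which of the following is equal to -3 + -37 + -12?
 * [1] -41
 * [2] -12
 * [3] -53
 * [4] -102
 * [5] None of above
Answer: 5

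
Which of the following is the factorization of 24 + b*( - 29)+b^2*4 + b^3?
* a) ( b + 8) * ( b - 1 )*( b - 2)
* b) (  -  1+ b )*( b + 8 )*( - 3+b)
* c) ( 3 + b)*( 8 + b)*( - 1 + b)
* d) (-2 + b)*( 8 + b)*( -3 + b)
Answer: b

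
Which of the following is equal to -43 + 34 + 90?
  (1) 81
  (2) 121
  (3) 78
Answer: 1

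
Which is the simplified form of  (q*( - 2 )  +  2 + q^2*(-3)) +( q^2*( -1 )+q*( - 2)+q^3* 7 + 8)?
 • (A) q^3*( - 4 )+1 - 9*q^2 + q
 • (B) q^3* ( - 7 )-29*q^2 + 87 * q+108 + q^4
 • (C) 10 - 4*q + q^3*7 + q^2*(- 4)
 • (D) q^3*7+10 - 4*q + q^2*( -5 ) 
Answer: C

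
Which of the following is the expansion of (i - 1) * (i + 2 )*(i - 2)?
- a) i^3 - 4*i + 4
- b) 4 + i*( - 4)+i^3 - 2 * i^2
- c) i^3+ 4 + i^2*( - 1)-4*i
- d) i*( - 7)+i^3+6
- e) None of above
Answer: c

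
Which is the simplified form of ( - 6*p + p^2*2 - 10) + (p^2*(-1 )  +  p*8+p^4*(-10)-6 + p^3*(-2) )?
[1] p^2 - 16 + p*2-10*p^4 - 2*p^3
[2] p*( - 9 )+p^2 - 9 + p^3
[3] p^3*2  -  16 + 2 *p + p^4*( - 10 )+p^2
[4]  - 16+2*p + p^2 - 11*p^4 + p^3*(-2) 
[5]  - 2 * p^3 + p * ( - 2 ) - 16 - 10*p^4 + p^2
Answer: 1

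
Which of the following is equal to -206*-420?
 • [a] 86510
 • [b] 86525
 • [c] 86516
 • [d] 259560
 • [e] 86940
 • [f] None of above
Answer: f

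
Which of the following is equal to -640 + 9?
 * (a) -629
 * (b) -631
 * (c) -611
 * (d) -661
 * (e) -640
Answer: b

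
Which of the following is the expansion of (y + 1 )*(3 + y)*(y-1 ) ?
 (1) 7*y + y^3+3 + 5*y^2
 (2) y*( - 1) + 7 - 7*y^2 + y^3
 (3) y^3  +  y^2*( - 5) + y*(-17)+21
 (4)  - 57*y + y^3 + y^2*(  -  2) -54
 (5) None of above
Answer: 5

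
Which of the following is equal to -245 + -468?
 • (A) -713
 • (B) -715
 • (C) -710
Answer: A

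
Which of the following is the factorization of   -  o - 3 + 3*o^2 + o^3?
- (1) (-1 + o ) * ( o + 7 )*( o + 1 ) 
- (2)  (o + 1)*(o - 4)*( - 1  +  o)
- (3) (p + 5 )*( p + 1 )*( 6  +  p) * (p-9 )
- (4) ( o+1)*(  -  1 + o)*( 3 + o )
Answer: 4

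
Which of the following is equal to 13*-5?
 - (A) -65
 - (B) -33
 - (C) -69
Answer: A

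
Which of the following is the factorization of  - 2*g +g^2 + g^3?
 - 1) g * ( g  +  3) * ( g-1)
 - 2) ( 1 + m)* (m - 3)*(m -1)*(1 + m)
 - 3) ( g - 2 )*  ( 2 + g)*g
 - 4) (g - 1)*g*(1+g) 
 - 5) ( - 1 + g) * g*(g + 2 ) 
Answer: 5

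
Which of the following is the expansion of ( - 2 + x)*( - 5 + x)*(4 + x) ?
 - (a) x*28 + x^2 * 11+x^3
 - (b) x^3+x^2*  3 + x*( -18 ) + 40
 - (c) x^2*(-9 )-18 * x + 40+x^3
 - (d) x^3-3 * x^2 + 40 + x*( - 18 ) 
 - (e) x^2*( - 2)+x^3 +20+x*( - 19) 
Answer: d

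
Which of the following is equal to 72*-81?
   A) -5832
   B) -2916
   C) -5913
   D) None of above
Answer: A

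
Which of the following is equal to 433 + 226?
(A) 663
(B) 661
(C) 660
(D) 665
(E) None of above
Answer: E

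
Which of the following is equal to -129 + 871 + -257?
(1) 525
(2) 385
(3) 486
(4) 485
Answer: 4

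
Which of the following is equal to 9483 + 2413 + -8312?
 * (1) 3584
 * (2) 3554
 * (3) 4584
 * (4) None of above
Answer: 1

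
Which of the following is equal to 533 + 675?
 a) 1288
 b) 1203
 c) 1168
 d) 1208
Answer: d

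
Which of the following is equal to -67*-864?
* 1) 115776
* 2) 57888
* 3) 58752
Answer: 2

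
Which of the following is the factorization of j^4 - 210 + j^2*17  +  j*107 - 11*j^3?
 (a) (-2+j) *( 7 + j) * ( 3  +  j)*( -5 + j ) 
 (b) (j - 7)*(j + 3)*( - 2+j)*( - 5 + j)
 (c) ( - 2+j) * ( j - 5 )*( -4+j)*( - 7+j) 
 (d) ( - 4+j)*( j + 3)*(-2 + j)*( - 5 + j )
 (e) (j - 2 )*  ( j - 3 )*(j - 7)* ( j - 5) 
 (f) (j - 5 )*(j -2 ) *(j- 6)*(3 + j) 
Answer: b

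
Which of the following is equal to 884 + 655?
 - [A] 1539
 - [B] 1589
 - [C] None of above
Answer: A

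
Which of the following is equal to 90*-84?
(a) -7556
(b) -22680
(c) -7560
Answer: c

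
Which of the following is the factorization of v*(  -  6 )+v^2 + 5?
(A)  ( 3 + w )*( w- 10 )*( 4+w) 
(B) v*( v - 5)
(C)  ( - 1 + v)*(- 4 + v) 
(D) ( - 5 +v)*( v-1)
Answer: D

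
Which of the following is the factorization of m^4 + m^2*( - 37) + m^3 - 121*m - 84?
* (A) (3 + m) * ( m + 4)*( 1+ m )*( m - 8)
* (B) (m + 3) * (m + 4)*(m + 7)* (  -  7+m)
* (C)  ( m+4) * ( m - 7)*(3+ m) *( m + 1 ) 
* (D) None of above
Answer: C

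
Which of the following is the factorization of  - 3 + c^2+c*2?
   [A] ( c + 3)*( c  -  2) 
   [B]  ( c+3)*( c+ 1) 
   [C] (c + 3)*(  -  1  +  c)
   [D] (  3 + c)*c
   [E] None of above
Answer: C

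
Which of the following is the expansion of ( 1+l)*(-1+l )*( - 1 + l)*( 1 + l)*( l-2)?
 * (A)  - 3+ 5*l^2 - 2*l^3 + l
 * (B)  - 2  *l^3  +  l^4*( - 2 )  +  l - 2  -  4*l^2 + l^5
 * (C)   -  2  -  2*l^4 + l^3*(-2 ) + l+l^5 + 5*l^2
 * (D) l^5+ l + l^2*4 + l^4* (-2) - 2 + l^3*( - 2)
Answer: D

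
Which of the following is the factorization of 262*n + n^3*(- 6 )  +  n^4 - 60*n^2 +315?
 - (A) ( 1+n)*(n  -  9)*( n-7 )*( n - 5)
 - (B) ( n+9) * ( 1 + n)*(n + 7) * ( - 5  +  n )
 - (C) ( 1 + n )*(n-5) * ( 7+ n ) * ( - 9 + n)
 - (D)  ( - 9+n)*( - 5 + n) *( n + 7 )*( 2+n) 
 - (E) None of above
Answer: C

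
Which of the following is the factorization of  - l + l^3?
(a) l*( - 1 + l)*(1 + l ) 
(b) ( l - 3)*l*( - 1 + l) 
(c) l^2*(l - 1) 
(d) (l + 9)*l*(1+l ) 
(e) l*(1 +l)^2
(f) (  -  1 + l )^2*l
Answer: a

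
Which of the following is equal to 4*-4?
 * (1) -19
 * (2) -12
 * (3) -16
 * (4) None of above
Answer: 3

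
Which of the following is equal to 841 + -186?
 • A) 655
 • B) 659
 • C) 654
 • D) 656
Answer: A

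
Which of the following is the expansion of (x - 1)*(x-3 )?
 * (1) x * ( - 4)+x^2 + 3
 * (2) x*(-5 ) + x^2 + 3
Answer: 1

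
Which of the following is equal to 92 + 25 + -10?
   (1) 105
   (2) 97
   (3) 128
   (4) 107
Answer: 4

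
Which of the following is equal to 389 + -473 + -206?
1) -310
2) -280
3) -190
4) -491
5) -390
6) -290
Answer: 6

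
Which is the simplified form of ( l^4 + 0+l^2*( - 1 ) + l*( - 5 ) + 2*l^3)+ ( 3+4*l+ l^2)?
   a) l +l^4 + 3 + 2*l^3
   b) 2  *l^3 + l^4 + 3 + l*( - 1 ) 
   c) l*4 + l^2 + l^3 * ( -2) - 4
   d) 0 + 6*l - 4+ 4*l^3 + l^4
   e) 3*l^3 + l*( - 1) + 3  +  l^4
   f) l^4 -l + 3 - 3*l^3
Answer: b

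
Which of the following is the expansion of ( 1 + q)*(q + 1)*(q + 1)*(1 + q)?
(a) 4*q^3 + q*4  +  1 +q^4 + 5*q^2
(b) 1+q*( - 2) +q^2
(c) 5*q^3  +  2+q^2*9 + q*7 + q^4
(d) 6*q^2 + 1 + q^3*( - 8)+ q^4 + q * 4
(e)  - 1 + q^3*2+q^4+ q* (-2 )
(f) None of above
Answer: f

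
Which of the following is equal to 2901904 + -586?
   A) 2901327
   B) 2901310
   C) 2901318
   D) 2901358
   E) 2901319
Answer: C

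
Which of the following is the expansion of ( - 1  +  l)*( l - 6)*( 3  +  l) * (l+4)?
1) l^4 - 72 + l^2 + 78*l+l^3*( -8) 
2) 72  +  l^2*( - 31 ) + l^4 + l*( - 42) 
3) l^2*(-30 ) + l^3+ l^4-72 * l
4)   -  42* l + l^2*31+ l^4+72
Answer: 2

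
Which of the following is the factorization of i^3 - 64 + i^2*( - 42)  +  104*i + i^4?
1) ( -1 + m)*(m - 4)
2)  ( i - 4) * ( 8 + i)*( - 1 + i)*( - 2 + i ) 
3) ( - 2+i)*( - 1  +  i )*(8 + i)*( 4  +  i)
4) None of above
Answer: 2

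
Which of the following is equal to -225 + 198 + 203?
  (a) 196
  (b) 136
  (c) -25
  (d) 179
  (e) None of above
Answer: e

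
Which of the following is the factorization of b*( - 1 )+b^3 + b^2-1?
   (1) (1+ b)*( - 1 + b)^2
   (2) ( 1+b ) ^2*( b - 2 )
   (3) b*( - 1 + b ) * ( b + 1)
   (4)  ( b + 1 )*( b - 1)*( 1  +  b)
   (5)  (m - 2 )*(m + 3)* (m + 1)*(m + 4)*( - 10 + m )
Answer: 4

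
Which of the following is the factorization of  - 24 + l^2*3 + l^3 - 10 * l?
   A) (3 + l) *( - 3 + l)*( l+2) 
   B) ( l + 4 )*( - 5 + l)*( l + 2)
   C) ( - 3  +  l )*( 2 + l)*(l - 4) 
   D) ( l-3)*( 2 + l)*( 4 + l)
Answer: D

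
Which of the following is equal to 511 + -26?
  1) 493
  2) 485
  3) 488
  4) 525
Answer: 2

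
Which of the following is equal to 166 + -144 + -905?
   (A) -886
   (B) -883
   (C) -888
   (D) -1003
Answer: B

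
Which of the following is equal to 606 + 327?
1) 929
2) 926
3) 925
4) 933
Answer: 4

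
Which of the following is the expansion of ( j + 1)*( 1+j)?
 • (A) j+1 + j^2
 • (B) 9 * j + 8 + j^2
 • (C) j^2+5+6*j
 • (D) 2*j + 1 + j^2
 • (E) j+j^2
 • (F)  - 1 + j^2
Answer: D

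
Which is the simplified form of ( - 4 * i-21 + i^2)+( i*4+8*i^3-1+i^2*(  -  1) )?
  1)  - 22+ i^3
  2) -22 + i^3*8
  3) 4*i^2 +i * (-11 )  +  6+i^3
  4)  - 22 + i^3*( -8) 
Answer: 2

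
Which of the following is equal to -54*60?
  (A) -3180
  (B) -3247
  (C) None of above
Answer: C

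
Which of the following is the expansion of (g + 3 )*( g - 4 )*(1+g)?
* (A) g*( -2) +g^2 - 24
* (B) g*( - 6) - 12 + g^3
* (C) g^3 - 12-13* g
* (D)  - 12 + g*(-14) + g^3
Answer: C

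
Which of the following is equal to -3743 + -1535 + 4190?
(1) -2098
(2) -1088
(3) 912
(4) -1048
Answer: 2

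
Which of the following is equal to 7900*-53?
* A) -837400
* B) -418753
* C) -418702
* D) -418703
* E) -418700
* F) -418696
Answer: E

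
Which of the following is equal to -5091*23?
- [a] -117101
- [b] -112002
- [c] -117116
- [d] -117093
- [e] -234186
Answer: d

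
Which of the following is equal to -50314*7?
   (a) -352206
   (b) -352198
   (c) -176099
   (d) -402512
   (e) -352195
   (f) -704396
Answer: b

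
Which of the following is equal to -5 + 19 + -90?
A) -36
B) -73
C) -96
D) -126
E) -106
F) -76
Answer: F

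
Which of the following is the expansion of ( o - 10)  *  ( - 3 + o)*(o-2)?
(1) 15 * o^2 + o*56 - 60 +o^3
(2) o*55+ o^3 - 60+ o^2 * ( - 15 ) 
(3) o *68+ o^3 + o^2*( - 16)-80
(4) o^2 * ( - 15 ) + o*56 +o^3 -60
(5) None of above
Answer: 4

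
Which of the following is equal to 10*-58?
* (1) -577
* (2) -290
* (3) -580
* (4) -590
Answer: 3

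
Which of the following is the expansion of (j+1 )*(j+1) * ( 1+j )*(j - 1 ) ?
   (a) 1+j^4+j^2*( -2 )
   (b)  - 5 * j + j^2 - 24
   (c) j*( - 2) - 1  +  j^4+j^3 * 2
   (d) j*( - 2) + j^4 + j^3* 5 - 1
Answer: c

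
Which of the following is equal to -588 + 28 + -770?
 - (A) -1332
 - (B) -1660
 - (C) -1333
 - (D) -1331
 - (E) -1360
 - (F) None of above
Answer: F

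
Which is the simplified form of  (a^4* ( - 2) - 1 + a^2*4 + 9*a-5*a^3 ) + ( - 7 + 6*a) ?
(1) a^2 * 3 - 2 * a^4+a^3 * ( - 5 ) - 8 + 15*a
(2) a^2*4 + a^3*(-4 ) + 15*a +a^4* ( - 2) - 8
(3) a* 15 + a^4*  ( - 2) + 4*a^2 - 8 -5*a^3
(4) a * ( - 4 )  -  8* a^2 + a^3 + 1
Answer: 3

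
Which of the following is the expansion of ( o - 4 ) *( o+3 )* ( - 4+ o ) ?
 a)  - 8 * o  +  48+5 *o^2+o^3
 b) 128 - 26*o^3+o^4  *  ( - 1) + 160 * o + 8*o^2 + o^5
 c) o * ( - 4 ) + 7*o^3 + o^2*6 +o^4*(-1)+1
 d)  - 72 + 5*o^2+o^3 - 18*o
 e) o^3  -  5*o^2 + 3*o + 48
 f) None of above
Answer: f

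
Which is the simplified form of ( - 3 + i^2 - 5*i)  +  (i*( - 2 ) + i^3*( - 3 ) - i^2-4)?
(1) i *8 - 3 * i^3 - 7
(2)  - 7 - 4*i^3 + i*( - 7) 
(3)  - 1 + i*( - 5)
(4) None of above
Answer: 4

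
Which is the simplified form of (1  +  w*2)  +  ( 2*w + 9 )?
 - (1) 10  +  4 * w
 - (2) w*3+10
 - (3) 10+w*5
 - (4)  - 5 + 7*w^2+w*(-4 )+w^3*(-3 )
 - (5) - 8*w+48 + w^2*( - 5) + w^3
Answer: 1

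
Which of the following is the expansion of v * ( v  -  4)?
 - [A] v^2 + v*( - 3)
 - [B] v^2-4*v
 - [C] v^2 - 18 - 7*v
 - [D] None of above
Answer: B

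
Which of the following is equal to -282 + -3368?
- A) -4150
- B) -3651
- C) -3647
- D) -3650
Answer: D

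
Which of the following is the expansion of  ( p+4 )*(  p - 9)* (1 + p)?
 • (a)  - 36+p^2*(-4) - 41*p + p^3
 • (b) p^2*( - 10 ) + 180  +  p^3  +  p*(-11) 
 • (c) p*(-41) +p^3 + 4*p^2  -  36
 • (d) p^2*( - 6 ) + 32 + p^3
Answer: a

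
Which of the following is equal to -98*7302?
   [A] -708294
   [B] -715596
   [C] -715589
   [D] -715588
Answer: B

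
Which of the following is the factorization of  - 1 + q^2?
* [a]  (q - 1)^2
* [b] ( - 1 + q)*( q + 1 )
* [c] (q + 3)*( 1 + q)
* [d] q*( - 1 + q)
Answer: b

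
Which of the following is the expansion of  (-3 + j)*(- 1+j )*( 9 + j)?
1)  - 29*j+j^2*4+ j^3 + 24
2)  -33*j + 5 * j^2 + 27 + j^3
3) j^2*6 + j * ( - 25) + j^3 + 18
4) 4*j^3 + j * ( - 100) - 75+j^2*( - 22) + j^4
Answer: 2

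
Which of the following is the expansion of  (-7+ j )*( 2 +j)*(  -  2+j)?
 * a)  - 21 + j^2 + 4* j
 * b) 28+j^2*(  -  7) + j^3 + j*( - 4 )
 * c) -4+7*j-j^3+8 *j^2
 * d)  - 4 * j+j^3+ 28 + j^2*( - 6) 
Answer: b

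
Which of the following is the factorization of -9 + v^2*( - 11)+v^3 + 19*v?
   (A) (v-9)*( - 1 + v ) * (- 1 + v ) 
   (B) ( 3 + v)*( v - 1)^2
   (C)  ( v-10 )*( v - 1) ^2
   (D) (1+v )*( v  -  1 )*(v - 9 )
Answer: A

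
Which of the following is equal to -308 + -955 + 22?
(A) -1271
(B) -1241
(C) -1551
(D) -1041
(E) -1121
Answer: B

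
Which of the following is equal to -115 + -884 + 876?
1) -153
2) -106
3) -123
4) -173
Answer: 3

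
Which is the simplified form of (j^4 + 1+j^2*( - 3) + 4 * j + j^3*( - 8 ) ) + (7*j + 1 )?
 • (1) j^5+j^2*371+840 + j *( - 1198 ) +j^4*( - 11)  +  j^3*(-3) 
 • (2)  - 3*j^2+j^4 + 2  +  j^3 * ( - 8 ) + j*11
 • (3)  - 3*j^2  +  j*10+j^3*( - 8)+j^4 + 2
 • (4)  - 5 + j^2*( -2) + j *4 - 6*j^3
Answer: 2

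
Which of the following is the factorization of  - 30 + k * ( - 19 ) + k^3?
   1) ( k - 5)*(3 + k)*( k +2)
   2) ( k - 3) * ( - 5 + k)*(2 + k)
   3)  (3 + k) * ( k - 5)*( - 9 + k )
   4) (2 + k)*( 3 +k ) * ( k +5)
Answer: 1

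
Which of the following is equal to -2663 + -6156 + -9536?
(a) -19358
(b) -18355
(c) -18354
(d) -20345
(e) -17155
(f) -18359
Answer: b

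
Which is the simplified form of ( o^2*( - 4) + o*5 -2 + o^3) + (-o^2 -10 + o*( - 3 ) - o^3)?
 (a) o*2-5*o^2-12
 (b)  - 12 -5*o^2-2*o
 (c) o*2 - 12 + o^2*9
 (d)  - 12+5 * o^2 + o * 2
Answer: a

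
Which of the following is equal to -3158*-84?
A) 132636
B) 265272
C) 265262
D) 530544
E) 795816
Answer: B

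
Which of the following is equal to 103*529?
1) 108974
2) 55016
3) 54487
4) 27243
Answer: 3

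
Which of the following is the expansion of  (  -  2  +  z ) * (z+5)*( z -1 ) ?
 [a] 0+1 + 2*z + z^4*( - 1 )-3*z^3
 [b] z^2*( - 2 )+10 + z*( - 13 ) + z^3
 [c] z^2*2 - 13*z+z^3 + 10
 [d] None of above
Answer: c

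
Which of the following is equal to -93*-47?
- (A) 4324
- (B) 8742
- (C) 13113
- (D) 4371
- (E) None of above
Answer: D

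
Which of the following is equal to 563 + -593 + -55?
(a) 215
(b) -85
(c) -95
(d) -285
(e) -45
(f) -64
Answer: b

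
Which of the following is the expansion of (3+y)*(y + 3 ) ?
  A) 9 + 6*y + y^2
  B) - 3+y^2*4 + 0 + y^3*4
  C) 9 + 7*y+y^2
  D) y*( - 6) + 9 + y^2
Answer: A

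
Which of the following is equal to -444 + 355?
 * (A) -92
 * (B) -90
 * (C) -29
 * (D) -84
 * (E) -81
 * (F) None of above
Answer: F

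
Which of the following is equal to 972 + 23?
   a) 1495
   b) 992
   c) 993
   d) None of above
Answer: d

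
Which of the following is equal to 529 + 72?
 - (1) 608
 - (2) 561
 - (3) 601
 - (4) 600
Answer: 3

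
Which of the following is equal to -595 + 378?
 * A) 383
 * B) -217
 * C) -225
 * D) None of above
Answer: B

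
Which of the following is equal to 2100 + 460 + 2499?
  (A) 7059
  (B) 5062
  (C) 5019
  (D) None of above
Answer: D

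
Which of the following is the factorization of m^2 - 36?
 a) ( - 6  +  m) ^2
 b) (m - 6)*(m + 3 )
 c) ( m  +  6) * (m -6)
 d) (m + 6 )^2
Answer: c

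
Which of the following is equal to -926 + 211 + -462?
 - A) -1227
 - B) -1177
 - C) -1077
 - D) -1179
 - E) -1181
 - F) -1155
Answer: B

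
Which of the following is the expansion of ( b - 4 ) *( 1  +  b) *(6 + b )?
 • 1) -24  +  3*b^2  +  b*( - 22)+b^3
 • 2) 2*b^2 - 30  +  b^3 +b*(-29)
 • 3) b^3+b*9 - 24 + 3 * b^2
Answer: 1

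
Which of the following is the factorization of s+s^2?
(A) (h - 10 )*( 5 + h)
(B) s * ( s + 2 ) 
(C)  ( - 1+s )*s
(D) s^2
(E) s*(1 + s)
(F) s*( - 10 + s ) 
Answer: E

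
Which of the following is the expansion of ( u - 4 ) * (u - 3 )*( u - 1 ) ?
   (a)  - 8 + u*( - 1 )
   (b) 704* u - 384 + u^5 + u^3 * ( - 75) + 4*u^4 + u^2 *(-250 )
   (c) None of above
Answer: c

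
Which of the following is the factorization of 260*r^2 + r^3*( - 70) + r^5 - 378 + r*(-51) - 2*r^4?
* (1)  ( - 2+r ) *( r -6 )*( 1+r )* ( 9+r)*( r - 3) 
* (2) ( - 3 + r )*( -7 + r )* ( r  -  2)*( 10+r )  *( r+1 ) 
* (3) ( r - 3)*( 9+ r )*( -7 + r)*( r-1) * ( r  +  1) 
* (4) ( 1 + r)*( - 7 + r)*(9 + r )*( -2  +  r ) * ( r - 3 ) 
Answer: 4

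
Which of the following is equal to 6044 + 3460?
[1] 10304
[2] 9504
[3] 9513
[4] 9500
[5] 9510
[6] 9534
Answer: 2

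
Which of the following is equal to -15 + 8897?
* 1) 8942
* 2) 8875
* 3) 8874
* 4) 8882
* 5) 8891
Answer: 4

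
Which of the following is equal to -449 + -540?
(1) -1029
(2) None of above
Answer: 2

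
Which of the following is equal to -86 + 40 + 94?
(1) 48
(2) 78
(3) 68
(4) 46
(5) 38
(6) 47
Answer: 1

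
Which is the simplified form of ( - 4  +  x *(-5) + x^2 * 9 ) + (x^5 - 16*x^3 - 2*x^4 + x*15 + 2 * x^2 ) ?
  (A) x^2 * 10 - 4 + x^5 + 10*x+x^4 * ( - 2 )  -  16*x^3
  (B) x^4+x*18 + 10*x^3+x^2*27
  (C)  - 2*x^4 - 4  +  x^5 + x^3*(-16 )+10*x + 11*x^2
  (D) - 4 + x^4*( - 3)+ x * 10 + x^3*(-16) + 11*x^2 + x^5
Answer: C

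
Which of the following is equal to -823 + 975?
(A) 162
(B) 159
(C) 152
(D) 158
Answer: C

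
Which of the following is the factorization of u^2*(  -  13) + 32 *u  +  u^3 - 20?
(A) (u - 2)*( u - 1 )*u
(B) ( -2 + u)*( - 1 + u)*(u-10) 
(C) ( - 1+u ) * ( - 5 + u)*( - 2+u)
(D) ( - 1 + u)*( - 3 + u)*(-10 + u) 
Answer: B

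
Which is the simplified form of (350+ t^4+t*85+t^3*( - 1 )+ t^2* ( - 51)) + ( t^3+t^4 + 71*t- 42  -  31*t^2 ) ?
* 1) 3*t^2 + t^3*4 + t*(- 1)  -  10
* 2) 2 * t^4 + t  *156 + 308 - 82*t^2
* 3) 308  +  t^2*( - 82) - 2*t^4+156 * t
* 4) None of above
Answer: 2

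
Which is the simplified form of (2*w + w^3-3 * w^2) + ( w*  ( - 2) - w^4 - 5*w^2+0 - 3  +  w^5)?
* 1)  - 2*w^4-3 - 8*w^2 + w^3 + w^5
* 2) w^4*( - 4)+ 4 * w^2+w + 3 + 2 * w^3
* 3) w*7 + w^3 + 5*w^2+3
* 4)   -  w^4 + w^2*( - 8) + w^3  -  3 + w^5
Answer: 4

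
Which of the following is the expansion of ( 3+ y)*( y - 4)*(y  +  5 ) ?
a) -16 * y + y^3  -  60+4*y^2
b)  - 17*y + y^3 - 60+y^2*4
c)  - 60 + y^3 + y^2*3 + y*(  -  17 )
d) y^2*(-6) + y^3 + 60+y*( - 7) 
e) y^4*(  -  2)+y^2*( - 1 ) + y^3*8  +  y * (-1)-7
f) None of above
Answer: b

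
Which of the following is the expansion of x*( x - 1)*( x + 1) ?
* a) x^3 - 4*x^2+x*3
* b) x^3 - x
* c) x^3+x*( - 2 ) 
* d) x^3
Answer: b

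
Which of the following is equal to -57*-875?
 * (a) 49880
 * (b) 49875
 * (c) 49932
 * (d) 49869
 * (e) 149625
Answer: b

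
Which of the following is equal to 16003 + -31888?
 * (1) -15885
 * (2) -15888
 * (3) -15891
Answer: 1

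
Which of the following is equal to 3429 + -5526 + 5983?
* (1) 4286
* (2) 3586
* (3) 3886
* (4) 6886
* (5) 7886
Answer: 3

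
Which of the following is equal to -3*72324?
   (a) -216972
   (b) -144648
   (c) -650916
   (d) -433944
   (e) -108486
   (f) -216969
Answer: a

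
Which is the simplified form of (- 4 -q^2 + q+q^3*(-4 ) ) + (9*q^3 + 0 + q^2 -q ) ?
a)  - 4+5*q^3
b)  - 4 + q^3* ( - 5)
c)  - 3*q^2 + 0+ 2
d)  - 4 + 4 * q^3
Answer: a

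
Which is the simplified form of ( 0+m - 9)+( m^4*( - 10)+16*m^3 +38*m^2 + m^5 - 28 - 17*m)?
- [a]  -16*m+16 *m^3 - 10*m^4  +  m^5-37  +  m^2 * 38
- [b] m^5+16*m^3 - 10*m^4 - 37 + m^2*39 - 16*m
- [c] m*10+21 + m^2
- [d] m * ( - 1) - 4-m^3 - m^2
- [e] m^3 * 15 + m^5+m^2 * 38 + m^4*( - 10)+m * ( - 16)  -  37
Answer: a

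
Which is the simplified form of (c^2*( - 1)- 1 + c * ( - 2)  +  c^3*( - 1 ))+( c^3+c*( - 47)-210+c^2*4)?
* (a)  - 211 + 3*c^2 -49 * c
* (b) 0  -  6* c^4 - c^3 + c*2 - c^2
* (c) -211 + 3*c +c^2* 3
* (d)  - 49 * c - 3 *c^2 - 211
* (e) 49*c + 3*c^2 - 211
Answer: a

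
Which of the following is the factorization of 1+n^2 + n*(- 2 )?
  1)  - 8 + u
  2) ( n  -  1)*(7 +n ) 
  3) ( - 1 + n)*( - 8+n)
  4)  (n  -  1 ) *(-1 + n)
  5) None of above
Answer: 4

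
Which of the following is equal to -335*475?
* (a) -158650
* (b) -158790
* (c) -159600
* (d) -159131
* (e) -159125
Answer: e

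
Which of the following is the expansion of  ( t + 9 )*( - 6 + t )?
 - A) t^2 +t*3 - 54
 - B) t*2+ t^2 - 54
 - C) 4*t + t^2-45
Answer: A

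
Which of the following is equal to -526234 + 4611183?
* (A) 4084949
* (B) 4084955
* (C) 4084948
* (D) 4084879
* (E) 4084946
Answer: A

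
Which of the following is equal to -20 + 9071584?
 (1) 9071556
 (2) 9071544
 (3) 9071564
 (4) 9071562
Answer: 3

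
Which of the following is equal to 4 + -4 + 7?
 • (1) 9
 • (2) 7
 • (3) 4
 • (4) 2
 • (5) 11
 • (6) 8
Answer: 2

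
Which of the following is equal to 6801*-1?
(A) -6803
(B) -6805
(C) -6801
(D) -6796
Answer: C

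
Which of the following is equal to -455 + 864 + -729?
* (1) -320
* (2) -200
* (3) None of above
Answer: 1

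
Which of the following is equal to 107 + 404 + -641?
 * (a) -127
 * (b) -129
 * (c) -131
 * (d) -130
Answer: d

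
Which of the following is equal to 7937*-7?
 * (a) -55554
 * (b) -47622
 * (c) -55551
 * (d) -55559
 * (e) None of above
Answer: d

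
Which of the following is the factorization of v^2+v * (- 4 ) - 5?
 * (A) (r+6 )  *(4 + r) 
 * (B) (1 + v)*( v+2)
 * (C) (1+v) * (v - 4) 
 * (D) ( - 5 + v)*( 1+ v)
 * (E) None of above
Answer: D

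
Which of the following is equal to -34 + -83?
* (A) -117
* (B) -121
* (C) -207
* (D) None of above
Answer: A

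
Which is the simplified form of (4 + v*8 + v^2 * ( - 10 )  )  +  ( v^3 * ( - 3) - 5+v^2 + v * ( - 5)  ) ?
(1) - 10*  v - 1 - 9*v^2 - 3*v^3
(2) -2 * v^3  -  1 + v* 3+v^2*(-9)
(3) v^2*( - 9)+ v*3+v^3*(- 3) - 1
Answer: 3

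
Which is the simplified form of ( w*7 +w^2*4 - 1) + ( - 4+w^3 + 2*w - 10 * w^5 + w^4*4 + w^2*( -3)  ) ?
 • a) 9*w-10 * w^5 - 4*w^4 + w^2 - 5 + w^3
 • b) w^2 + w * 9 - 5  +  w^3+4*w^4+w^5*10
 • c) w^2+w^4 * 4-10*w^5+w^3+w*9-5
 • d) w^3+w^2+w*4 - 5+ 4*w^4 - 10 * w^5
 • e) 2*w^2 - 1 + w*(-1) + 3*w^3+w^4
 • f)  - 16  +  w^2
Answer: c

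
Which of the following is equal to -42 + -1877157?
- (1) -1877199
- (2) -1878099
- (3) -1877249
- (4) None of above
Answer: 1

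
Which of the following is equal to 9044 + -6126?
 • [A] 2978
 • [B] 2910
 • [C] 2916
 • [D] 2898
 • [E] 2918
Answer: E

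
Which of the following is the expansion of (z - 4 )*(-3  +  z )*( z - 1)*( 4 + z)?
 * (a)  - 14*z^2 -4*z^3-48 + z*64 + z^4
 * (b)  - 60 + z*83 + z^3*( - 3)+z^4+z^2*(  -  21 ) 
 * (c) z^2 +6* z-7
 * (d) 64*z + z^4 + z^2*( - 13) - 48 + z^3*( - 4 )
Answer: d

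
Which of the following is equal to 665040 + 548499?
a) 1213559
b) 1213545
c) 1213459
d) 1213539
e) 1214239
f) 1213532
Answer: d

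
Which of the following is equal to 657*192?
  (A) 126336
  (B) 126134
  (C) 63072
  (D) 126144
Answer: D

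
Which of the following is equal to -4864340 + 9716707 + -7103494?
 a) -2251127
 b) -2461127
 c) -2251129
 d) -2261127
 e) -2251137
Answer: a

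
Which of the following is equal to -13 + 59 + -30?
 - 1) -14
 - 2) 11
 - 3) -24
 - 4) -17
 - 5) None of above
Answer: 5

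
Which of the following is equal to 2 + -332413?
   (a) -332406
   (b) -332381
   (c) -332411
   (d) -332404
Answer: c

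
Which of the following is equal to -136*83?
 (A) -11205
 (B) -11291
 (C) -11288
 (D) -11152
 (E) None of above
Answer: C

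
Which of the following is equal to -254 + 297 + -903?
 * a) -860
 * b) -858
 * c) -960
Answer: a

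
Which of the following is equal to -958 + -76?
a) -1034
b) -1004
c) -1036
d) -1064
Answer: a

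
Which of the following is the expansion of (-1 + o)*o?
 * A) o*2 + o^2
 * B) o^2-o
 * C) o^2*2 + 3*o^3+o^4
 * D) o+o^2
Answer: B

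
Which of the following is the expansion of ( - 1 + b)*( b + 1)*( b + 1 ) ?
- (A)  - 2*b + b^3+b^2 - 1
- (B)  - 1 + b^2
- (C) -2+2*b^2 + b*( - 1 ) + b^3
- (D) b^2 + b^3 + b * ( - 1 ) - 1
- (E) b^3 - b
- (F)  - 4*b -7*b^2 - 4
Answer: D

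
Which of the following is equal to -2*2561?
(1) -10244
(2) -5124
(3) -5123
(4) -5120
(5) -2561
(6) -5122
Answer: 6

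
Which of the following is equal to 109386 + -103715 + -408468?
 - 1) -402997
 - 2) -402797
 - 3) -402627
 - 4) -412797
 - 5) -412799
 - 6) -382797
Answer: 2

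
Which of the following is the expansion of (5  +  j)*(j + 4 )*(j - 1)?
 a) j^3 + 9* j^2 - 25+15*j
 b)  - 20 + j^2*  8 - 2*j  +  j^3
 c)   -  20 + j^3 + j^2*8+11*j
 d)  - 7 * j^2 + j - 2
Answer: c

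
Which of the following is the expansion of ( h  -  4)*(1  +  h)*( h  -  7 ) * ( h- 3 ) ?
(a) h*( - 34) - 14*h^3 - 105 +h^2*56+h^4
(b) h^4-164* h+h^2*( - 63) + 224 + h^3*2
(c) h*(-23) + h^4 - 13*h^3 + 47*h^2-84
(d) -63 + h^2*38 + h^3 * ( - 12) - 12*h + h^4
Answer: c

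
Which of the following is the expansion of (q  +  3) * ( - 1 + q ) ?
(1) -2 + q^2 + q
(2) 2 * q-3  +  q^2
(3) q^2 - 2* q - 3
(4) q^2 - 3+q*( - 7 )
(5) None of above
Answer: 2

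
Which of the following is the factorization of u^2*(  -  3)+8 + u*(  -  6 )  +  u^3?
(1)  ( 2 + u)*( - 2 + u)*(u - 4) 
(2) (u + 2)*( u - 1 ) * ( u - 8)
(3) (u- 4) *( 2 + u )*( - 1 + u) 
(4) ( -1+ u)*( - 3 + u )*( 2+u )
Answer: 3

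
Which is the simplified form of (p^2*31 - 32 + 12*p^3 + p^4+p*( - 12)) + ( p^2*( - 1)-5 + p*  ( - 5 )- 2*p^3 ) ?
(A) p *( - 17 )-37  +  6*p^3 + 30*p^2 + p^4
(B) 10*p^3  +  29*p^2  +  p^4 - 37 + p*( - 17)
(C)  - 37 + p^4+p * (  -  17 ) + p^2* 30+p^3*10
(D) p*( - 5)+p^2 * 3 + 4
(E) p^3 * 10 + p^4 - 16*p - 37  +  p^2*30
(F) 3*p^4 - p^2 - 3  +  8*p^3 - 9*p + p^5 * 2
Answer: C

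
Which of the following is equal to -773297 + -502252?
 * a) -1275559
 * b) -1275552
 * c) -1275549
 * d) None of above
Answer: c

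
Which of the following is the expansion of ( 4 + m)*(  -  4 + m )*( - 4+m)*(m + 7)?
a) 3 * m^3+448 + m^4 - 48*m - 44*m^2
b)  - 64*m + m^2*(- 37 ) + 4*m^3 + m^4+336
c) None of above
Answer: a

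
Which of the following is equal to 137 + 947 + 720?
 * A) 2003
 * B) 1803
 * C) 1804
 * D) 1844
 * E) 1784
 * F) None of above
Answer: C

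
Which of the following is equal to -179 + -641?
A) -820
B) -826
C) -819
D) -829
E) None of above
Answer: A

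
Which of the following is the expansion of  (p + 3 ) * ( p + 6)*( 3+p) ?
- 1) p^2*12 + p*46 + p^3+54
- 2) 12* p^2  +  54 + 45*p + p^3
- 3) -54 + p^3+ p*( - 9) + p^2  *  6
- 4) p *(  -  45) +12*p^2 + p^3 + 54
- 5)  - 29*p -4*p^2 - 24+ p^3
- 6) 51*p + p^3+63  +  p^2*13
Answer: 2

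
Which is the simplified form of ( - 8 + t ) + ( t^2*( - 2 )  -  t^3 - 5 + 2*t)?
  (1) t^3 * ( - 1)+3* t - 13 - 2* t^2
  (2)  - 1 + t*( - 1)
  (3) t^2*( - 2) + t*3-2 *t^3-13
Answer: 1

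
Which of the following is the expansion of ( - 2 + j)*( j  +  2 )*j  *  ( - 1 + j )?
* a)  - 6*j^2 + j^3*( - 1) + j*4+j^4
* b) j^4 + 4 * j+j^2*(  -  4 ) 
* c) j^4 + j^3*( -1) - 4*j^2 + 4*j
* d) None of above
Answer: c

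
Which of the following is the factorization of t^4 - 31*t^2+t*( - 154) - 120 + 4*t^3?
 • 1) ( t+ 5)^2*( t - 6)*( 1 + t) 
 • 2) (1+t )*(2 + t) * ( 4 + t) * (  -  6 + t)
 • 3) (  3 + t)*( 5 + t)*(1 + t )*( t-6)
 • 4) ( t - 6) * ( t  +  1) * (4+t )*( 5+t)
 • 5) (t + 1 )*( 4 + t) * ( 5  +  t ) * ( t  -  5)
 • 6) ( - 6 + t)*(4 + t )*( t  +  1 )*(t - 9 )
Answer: 4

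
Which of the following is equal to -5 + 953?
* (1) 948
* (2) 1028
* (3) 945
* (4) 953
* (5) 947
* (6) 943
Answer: 1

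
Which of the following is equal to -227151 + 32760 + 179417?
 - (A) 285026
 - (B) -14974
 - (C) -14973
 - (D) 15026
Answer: B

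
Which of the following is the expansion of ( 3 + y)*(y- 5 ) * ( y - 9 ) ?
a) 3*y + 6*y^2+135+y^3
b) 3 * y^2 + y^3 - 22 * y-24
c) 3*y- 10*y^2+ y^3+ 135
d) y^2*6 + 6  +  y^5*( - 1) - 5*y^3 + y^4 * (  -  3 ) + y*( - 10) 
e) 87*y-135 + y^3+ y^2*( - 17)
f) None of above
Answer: f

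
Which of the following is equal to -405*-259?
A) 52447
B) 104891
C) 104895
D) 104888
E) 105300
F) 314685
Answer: C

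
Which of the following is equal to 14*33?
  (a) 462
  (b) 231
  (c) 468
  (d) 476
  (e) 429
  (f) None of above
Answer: a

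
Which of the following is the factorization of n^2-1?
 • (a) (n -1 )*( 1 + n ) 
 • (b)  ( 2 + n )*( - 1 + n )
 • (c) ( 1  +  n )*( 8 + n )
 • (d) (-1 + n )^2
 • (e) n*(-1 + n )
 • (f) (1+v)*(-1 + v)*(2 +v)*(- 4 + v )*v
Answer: a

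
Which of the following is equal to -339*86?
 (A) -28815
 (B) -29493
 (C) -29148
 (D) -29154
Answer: D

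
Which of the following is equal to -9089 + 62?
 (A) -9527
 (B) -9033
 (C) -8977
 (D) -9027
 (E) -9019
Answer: D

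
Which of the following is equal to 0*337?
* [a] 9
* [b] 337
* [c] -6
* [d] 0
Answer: d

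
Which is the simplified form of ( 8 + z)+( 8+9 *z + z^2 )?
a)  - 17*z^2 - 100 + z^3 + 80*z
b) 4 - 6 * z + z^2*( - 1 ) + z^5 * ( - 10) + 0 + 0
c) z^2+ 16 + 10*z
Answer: c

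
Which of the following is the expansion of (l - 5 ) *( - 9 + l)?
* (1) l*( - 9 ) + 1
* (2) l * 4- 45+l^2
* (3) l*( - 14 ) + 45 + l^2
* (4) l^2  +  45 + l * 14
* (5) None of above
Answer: 3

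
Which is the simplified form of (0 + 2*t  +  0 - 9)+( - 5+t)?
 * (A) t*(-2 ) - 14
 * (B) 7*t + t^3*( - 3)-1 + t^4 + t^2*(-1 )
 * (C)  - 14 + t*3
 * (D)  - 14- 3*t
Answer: C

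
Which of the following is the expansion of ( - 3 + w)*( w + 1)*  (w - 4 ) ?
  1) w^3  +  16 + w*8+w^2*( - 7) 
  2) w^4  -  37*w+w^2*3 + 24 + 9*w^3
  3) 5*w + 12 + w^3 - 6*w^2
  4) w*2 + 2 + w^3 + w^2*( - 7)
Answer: 3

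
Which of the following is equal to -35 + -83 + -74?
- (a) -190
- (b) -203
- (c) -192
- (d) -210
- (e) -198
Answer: c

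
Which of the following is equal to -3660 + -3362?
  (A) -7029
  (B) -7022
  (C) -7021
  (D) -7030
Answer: B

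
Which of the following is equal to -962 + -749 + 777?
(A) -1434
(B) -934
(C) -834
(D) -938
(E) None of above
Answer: B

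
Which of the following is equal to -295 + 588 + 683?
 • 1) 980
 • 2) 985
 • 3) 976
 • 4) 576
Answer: 3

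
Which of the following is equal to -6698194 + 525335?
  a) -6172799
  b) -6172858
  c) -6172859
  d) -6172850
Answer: c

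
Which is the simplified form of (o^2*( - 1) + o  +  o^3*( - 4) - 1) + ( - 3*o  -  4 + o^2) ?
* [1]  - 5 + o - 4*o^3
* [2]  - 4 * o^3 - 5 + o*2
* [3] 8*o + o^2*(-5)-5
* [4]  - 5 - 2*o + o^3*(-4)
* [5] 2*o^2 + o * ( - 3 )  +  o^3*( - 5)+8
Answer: 4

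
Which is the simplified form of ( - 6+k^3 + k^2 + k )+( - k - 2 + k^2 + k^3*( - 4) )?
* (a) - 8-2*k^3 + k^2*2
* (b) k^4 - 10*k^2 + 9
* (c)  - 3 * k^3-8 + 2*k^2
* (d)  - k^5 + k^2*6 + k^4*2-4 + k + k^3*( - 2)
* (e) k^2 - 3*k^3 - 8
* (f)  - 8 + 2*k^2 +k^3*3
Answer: c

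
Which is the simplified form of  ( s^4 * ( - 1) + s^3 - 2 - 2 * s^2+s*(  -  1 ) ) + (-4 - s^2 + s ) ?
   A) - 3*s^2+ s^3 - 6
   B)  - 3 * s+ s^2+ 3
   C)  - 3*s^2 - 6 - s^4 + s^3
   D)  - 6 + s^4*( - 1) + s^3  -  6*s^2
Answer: C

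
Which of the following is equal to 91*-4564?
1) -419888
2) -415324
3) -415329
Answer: 2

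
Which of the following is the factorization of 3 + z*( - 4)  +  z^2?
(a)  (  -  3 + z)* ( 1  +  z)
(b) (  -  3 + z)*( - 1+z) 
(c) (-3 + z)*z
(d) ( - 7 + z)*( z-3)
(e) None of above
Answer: b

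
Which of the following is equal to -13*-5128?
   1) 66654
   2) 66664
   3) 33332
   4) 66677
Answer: 2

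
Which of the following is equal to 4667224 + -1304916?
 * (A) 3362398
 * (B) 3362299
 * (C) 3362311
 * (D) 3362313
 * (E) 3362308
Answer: E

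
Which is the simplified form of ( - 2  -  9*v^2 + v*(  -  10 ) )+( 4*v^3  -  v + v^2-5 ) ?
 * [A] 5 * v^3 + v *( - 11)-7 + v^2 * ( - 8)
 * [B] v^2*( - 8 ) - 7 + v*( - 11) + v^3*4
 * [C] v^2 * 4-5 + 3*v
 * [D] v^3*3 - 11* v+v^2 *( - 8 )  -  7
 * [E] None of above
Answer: B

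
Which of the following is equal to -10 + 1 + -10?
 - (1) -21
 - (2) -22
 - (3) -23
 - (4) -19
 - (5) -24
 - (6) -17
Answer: 4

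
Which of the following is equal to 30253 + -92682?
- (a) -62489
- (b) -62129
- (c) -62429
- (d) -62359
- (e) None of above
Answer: c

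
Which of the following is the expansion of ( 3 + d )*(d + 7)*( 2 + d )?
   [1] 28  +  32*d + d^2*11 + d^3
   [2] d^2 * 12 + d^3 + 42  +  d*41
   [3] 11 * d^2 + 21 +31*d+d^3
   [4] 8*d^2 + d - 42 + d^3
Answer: 2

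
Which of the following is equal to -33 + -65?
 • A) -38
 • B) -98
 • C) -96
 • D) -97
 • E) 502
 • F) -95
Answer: B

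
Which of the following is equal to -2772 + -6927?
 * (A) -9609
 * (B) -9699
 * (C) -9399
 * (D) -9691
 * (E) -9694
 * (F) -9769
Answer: B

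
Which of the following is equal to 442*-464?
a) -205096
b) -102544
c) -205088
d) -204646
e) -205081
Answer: c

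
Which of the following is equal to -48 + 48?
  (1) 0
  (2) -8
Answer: 1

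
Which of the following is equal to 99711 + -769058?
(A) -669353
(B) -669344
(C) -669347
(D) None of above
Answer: C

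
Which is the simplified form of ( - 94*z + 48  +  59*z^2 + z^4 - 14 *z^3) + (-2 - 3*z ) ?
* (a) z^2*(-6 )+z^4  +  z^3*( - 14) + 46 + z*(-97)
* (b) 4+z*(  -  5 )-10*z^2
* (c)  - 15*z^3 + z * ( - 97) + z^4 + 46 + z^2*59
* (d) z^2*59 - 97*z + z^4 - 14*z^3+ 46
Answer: d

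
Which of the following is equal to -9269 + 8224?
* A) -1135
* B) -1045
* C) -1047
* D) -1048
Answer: B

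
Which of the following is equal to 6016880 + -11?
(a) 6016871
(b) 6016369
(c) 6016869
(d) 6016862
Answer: c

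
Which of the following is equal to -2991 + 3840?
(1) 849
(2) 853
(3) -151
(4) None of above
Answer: 1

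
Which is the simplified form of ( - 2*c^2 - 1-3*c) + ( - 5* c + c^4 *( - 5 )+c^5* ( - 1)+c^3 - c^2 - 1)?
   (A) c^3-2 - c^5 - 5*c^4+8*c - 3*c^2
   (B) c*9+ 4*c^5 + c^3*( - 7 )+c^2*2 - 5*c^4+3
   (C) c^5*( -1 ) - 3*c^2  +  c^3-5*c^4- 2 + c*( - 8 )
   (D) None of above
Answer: C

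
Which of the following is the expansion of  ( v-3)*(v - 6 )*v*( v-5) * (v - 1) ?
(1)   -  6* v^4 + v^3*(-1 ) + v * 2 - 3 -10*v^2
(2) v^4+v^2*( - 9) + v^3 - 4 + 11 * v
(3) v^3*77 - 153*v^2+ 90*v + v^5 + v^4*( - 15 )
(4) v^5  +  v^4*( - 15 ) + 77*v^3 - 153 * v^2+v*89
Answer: 3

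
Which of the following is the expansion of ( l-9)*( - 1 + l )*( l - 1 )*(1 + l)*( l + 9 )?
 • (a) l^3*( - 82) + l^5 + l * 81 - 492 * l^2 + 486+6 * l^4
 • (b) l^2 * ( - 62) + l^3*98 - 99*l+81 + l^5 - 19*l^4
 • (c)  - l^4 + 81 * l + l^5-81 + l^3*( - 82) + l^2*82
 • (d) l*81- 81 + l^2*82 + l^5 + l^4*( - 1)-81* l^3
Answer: c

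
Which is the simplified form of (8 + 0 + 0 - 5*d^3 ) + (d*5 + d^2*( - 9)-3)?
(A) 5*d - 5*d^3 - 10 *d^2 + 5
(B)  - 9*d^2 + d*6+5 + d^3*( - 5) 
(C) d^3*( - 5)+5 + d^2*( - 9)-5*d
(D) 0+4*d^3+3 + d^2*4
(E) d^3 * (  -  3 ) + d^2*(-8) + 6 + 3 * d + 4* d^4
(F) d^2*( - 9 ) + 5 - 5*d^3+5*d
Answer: F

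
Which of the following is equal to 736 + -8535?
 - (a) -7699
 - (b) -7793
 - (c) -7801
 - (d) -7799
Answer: d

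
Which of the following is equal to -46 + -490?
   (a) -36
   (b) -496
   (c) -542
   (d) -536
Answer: d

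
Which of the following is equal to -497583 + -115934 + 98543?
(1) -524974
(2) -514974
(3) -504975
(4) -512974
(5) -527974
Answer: 2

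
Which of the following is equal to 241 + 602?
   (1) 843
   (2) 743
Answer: 1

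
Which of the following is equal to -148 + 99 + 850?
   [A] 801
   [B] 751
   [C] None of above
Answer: A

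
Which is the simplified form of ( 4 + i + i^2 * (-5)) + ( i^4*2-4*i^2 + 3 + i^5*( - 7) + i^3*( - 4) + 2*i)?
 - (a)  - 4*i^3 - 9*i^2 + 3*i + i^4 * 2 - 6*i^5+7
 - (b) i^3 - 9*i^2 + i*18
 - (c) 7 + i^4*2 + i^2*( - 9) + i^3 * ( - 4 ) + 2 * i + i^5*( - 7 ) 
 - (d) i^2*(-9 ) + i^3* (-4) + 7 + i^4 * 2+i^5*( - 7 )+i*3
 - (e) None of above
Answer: d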